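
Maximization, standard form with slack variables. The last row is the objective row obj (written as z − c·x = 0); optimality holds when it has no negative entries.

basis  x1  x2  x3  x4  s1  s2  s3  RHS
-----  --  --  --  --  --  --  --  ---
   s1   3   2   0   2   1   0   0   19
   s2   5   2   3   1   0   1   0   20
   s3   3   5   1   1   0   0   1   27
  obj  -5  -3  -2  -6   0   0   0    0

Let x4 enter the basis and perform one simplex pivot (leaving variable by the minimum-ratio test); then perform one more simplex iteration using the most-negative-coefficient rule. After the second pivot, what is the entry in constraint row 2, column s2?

1/3

Ratio test on column x4 — row 1: 19/2 = 19/2; row 2: 20/1 = 20; row 3: 27/1 = 27. Minimum is 19/2 at row 1 (s1 leaves); pivot element 2.
Divide row 1 by 2; eliminate column x4 from the other rows.
Second iteration: most negative obj-row entry is -2 in column x3, so x3 enters.
Ratio test on column x3 — row 1: entry 0 ≤ 0; row 2: (21/2)/3 = 7/2; row 3: (35/2)/1 = 35/2. Minimum is 7/2 at row 2 (s2 leaves); pivot element 3.
Divide row 2 by 3; eliminate column x3 from the other rows.
After both pivots, the entry at constraint row 2, column s2 is 1/3.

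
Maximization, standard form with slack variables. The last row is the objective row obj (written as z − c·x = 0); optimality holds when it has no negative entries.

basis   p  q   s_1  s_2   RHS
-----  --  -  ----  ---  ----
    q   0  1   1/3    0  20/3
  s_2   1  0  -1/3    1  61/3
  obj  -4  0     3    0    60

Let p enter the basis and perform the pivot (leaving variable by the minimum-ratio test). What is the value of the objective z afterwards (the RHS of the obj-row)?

424/3

Ratio test on column p — row 1: entry 0 ≤ 0; row 2: (61/3)/1 = 61/3. Minimum is 61/3 at row 2 (s_2 leaves); pivot element 1.
Pivot on row 2; the obj-row RHS becomes 60 − (-4)·(61/3) = 424/3.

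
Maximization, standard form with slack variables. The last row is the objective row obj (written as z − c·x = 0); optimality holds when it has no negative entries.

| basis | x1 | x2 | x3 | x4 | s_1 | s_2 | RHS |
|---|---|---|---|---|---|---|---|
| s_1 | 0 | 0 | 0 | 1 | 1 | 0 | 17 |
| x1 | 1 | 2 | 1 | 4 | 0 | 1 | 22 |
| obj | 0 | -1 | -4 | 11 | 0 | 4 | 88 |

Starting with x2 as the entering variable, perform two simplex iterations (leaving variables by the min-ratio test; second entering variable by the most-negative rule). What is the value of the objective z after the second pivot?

176

Ratio test on column x2 — row 1: entry 0 ≤ 0; row 2: 22/2 = 11. Minimum is 11 at row 2 (x1 leaves); pivot element 2.
Pivot on row 2; the obj-row RHS becomes 88 − (-1)·11 = 99.
Next entering variable (most negative obj-row entry -7/2): x3.
Ratio test on column x3 — row 1: entry 0 ≤ 0; row 2: 11/(1/2) = 22. Minimum is 22 at row 2 (x2 leaves); pivot element 1/2.
After the second pivot the obj-row RHS is 99 − (-7/2)·22 = 176.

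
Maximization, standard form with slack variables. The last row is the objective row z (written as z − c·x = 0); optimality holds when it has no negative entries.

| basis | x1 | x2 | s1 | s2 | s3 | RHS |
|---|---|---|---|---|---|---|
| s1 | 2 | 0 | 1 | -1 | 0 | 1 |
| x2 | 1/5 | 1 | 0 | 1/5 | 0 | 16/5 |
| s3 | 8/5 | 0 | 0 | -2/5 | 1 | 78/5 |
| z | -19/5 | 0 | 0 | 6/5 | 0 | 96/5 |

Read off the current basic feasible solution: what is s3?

78/5

s3 is basic (row 3); its value is the RHS of that row, 78/5.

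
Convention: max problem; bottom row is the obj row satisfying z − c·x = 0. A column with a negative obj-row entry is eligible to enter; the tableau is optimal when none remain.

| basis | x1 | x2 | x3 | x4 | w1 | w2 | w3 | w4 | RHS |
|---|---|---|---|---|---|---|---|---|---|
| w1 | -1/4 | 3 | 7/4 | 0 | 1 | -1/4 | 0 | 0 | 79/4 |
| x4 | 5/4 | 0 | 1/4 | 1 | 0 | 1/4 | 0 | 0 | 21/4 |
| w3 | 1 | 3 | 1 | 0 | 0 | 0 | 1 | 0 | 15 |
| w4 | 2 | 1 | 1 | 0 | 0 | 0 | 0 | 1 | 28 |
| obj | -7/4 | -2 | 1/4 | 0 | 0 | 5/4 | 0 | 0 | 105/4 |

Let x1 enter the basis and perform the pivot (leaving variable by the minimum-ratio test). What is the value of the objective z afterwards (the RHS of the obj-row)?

Ratio test on column x1 — row 1: entry -1/4 ≤ 0; row 2: (21/4)/(5/4) = 21/5; row 3: 15/1 = 15; row 4: 28/2 = 14. Minimum is 21/5 at row 2 (x4 leaves); pivot element 5/4.
Pivot on row 2; the obj-row RHS becomes 105/4 − (-7/4)·(21/5) = 168/5.

168/5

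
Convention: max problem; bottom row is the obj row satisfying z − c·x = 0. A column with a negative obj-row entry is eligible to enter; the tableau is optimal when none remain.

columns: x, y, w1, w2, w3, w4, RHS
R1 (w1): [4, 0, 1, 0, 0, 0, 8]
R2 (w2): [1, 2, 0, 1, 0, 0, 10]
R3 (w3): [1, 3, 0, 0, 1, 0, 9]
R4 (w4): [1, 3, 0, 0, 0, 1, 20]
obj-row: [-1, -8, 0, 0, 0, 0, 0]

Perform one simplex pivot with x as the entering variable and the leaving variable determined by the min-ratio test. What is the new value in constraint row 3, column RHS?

7

Ratio test on column x — row 1: 8/4 = 2; row 2: 10/1 = 10; row 3: 9/1 = 9; row 4: 20/1 = 20. Minimum is 2 at row 1 (w1 leaves); pivot element 4.
Divide row 1 by 4; eliminate column x from the other rows.
Row 3 update in column RHS: 9 − 1·2 = 7.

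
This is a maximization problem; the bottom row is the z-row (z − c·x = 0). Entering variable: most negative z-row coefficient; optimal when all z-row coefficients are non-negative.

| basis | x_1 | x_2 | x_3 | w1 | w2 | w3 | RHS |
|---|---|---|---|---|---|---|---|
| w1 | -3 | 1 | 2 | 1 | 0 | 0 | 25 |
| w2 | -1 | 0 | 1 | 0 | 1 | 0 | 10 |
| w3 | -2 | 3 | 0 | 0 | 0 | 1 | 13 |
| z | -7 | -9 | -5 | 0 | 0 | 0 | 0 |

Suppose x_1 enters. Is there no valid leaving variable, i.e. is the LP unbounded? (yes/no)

yes

Every constraint-row entry in column x_1 is ≤ 0, so increasing x_1 is unbounded.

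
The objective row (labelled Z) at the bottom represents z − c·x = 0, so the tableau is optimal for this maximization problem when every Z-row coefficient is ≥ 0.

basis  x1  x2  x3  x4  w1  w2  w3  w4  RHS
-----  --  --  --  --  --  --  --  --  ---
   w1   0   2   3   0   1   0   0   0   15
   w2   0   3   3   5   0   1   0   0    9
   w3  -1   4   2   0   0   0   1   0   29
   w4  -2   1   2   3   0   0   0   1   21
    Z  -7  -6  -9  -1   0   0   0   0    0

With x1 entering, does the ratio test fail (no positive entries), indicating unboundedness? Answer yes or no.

yes

Every constraint-row entry in column x1 is ≤ 0, so increasing x1 is unbounded.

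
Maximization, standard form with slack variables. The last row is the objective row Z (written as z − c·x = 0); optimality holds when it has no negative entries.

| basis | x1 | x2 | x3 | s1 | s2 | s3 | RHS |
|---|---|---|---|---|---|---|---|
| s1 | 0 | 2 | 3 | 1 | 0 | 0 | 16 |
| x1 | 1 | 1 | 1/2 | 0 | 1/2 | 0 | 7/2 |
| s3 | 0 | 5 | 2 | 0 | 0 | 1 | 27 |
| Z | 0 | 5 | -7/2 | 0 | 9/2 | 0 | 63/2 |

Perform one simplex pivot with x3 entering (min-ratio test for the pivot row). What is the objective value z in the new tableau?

Ratio test on column x3 — row 1: 16/3 = 16/3; row 2: (7/2)/(1/2) = 7; row 3: 27/2 = 27/2. Minimum is 16/3 at row 1 (s1 leaves); pivot element 3.
Pivot on row 1; the Z-row RHS becomes 63/2 − (-7/2)·(16/3) = 301/6.

301/6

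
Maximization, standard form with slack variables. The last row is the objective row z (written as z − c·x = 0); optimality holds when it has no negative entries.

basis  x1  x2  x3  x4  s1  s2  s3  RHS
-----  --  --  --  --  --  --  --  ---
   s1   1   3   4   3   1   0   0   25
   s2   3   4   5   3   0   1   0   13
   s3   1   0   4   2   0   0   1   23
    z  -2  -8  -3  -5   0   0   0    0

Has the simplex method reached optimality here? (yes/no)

no

The z-row has a negative entry -8 in column x2, so it is not optimal.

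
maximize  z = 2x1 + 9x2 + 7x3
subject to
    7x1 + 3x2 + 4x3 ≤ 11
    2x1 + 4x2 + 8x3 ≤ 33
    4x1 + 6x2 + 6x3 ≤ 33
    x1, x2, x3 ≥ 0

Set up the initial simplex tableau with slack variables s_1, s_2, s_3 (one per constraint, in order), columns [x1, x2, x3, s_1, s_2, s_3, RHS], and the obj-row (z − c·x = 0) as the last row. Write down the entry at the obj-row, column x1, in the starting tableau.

-2

The obj-row carries the negated objective coefficients: the x1 entry is -2.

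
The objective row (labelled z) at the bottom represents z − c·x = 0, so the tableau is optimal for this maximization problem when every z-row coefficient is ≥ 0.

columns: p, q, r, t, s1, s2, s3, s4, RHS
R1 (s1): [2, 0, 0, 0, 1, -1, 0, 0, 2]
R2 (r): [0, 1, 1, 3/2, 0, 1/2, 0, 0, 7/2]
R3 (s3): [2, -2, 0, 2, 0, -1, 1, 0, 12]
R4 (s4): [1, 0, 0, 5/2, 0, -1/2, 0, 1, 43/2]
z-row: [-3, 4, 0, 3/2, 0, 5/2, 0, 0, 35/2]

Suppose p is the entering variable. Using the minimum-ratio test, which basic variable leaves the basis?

s1

Column p entries and ratios — s1: 2/2 = 1; r: 0 ≤ 0, skip; s3: 12/2 = 6; s4: (43/2)/1 = 43/2.
Smallest ratio is 1 in the row of s1, so s1 leaves.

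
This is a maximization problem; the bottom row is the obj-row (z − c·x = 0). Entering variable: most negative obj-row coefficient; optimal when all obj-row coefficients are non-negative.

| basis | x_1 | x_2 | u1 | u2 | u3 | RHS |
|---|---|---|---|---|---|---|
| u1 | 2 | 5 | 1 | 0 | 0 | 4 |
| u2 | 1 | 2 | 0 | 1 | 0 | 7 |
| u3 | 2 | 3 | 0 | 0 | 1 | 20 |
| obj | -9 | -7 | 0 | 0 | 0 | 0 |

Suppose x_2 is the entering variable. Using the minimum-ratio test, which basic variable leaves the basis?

u1

Column x_2 entries and ratios — u1: 4/5 = 4/5; u2: 7/2 = 7/2; u3: 20/3 = 20/3.
Smallest ratio is 4/5 in the row of u1, so u1 leaves.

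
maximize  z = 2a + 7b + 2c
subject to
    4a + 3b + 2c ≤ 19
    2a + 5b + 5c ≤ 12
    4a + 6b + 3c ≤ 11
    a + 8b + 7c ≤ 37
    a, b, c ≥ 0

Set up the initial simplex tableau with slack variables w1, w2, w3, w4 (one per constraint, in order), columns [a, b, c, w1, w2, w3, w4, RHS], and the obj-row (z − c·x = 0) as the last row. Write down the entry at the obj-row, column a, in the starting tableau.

The obj-row carries the negated objective coefficients: the a entry is -2.

-2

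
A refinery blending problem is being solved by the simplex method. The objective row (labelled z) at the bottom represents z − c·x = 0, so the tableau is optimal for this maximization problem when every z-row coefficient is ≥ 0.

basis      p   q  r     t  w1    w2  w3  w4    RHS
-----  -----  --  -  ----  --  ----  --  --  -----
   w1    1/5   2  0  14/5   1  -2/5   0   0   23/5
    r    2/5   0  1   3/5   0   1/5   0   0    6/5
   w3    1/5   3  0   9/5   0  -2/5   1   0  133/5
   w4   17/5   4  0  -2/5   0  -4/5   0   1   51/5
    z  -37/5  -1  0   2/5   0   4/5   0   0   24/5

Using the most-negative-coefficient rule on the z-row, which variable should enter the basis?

Negative z-row entries: p: -37/5, q: -1.
The most negative is -37/5 in column p, so p enters.

p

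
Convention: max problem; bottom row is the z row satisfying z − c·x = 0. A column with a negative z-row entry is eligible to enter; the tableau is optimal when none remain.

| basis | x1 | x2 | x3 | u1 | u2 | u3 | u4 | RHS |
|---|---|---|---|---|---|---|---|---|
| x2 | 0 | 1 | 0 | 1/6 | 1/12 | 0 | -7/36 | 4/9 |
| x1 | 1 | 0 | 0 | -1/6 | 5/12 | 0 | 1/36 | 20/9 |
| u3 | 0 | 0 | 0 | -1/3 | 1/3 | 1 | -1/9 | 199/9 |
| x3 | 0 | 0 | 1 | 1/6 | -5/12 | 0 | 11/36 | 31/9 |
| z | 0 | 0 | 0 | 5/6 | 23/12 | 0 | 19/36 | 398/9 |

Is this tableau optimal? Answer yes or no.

yes

Every z-row coefficient is ≥ 0, so the tableau is optimal.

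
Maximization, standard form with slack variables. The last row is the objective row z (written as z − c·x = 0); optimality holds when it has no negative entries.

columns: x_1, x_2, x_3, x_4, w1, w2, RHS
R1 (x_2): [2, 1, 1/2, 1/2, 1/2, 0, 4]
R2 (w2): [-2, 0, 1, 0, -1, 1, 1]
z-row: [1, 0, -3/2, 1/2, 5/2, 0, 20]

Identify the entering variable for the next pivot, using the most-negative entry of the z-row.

Negative z-row entries: x_3: -3/2.
The most negative is -3/2 in column x_3, so x_3 enters.

x_3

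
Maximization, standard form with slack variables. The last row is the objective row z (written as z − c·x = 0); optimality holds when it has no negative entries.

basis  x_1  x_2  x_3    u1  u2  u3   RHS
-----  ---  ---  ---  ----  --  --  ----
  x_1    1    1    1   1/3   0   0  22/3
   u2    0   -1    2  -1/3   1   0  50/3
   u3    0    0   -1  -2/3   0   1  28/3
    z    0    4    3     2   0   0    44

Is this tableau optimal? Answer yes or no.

Every z-row coefficient is ≥ 0, so the tableau is optimal.

yes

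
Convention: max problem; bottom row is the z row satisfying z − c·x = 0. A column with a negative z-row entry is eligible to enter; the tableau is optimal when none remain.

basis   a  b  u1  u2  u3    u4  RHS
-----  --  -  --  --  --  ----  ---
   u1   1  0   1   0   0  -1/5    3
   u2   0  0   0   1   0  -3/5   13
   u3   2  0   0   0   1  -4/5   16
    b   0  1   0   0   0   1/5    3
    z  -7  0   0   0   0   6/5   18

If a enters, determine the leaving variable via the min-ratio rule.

Column a entries and ratios — u1: 3/1 = 3; u2: 0 ≤ 0, skip; u3: 16/2 = 8; b: 0 ≤ 0, skip.
Smallest ratio is 3 in the row of u1, so u1 leaves.

u1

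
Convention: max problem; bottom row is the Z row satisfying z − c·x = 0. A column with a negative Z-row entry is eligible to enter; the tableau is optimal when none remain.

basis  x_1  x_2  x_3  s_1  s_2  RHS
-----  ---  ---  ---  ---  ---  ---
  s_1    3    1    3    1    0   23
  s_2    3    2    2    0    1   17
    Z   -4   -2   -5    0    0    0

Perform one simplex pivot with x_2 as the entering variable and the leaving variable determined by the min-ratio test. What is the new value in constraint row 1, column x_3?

2

Ratio test on column x_2 — row 1: 23/1 = 23; row 2: 17/2 = 17/2. Minimum is 17/2 at row 2 (s_2 leaves); pivot element 2.
Divide row 2 by 2; eliminate column x_2 from the other rows.
Row 1 update in column x_3: 3 − 1·1 = 2.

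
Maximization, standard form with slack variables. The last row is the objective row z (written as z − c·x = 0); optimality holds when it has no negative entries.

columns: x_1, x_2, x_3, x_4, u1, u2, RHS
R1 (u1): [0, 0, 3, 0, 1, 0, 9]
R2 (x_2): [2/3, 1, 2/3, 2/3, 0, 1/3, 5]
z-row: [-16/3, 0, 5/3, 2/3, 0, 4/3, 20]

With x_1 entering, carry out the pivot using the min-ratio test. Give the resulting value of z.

Ratio test on column x_1 — row 1: entry 0 ≤ 0; row 2: 5/(2/3) = 15/2. Minimum is 15/2 at row 2 (x_2 leaves); pivot element 2/3.
Pivot on row 2; the z-row RHS becomes 20 − (-16/3)·(15/2) = 60.

60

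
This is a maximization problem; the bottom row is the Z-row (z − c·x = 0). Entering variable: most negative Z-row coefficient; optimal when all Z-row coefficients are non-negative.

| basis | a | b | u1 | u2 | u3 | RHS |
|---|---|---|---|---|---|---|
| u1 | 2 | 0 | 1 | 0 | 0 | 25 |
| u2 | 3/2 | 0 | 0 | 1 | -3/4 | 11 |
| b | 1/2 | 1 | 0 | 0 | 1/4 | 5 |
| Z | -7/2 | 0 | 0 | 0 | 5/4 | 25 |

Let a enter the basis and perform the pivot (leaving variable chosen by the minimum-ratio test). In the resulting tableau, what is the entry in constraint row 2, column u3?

-1/2

Ratio test on column a — row 1: 25/2 = 25/2; row 2: 11/(3/2) = 22/3; row 3: 5/(1/2) = 10. Minimum is 22/3 at row 2 (u2 leaves); pivot element 3/2.
Divide row 2 by 3/2; eliminate column a from the other rows.
In the new row 2, the u3 entry is the old entry divided by the pivot: (-3/4)/(3/2) = -1/2.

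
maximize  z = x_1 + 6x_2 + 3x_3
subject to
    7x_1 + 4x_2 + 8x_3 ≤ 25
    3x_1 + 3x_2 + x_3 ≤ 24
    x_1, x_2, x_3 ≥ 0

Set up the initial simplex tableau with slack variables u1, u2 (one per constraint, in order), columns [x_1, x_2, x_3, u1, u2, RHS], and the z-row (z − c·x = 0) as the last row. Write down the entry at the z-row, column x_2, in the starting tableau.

The z-row carries the negated objective coefficients: the x_2 entry is -6.

-6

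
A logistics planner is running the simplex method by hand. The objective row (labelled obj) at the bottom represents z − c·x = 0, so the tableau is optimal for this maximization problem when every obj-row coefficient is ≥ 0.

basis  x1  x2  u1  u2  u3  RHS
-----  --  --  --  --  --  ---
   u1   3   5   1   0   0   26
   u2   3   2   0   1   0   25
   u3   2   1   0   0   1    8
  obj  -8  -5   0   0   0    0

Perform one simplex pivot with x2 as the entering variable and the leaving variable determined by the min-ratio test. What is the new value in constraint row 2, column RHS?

Ratio test on column x2 — row 1: 26/5 = 26/5; row 2: 25/2 = 25/2; row 3: 8/1 = 8. Minimum is 26/5 at row 1 (u1 leaves); pivot element 5.
Divide row 1 by 5; eliminate column x2 from the other rows.
Row 2 update in column RHS: 25 − 2·(26/5) = 73/5.

73/5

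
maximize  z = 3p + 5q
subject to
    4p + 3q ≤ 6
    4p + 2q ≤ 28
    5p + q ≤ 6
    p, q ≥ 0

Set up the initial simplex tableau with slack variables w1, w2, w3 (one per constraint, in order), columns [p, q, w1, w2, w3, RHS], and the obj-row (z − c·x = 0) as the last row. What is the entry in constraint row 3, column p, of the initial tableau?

Constraint 3 has coefficient 5 on p.

5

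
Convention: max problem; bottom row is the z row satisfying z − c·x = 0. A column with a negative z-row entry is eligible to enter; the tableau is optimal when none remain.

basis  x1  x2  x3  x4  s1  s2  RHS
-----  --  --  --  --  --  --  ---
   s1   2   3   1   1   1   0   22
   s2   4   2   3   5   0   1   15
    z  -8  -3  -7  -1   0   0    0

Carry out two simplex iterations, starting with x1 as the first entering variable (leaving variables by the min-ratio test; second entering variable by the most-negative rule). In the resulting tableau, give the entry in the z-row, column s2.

Ratio test on column x1 — row 1: 22/2 = 11; row 2: 15/4 = 15/4. Minimum is 15/4 at row 2 (s2 leaves); pivot element 4.
Divide row 2 by 4; eliminate column x1 from the other rows.
Second iteration: most negative z-row entry is -1 in column x3, so x3 enters.
Ratio test on column x3 — row 1: entry -1/2 ≤ 0; row 2: (15/4)/(3/4) = 5. Minimum is 5 at row 2 (x1 leaves); pivot element 3/4.
Divide row 2 by 3/4; eliminate column x3 from the other rows.
After both pivots, the entry at the z-row, column s2 is 7/3.

7/3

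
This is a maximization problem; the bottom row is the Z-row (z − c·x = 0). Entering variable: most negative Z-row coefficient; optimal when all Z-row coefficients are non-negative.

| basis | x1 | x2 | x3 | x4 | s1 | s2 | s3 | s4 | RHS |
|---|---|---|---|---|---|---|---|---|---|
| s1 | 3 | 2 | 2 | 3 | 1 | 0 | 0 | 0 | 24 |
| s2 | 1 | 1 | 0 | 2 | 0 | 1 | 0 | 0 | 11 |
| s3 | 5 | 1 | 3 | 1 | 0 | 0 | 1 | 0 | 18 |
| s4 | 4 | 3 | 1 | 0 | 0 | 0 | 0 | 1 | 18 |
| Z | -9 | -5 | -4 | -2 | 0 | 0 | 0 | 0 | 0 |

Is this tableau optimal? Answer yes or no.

no

The Z-row has a negative entry -9 in column x1, so it is not optimal.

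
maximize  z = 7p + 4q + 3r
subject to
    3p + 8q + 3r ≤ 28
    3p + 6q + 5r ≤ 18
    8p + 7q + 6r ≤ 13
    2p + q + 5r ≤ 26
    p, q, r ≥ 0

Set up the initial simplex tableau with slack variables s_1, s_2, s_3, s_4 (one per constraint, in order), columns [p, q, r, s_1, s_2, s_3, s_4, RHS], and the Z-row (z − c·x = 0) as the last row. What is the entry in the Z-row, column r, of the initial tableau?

-3

The Z-row carries the negated objective coefficients: the r entry is -3.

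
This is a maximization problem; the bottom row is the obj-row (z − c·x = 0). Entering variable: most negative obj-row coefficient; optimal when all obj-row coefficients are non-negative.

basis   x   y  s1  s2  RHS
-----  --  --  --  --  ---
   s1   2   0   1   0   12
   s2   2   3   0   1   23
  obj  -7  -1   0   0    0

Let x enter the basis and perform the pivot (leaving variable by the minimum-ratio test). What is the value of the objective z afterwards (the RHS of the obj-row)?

Ratio test on column x — row 1: 12/2 = 6; row 2: 23/2 = 23/2. Minimum is 6 at row 1 (s1 leaves); pivot element 2.
Pivot on row 1; the obj-row RHS becomes 0 − (-7)·6 = 42.

42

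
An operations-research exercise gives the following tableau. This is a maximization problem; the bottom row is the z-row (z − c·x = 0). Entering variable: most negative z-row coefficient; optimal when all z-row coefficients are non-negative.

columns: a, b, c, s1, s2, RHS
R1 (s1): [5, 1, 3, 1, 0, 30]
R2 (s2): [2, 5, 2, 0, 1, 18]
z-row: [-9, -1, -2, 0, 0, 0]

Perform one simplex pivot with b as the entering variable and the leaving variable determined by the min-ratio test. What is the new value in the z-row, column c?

Ratio test on column b — row 1: 30/1 = 30; row 2: 18/5 = 18/5. Minimum is 18/5 at row 2 (s2 leaves); pivot element 5.
Divide row 2 by 5; eliminate column b from the other rows.
z-row update in column c: -2 − (-1)·(2/5) = -8/5.

-8/5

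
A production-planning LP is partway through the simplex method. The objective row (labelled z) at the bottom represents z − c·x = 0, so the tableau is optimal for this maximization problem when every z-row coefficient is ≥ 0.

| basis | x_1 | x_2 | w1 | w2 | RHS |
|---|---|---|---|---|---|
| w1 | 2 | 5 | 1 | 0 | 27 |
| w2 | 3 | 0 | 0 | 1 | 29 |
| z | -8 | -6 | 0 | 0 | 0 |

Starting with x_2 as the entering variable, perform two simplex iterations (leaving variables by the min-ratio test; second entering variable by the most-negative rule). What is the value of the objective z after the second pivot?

1298/15

Ratio test on column x_2 — row 1: 27/5 = 27/5; row 2: entry 0 ≤ 0. Minimum is 27/5 at row 1 (w1 leaves); pivot element 5.
Pivot on row 1; the z-row RHS becomes 0 − (-6)·(27/5) = 162/5.
Next entering variable (most negative z-row entry -28/5): x_1.
Ratio test on column x_1 — row 1: (27/5)/(2/5) = 27/2; row 2: 29/3 = 29/3. Minimum is 29/3 at row 2 (w2 leaves); pivot element 3.
After the second pivot the z-row RHS is 162/5 − (-28/5)·(29/3) = 1298/15.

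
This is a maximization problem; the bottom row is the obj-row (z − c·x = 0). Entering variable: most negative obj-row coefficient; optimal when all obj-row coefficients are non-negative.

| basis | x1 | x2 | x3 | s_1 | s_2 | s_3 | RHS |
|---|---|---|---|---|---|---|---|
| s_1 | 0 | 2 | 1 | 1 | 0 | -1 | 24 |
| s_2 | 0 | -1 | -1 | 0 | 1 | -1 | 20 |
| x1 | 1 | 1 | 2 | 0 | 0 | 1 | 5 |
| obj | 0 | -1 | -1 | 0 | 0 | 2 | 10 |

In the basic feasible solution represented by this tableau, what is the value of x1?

x1 is basic (row 3); its value is the RHS of that row, 5.

5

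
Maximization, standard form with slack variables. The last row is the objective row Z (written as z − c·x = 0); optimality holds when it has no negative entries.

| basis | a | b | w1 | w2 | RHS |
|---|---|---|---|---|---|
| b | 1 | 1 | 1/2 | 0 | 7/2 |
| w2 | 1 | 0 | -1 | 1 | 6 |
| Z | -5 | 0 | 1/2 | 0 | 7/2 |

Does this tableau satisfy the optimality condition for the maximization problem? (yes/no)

no

The Z-row has a negative entry -5 in column a, so it is not optimal.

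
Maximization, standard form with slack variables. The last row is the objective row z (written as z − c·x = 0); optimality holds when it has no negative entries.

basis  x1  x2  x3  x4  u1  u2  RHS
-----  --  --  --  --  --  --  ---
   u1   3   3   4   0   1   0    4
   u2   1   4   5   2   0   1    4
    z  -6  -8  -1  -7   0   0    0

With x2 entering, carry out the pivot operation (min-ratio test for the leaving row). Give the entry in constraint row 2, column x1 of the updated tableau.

1/4

Ratio test on column x2 — row 1: 4/3 = 4/3; row 2: 4/4 = 1. Minimum is 1 at row 2 (u2 leaves); pivot element 4.
Divide row 2 by 4; eliminate column x2 from the other rows.
In the new row 2, the x1 entry is the old entry divided by the pivot: 1/4 = 1/4.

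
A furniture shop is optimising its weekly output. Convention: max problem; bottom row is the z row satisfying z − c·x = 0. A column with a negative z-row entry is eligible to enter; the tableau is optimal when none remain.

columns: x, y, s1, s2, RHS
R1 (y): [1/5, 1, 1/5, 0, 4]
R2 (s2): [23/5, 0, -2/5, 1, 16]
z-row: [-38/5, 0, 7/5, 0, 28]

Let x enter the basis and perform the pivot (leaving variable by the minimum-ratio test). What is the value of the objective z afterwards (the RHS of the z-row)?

1252/23

Ratio test on column x — row 1: 4/(1/5) = 20; row 2: 16/(23/5) = 80/23. Minimum is 80/23 at row 2 (s2 leaves); pivot element 23/5.
Pivot on row 2; the z-row RHS becomes 28 − (-38/5)·(80/23) = 1252/23.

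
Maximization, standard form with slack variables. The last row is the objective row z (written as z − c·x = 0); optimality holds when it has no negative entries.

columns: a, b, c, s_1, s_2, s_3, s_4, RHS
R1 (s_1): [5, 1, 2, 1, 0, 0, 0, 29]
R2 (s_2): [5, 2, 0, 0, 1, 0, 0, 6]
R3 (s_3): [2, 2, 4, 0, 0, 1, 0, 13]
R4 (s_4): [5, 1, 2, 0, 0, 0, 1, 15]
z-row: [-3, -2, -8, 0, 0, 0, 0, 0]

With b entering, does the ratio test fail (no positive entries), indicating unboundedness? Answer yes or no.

no

Column b has positive entries in row(s) 1, 2, 3, 4, so the ratio test bounds it — not unbounded.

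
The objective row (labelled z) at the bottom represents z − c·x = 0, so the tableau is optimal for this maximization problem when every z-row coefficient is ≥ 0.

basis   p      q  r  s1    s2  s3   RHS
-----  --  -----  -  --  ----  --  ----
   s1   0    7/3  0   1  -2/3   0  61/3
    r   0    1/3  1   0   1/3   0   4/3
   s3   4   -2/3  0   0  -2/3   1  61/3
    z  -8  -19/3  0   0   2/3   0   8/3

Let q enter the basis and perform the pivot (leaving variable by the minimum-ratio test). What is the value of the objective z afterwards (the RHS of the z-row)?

Ratio test on column q — row 1: (61/3)/(7/3) = 61/7; row 2: (4/3)/(1/3) = 4; row 3: entry -2/3 ≤ 0. Minimum is 4 at row 2 (r leaves); pivot element 1/3.
Pivot on row 2; the z-row RHS becomes 8/3 − (-19/3)·4 = 28.

28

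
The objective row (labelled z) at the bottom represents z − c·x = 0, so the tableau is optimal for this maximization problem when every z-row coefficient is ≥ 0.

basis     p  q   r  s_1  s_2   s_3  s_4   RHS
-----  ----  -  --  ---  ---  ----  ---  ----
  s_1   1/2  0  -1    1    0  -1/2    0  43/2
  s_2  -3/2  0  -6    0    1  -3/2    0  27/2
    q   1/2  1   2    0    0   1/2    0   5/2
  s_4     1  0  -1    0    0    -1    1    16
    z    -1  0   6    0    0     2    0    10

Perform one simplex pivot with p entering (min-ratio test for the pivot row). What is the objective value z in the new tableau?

Ratio test on column p — row 1: (43/2)/(1/2) = 43; row 2: entry -3/2 ≤ 0; row 3: (5/2)/(1/2) = 5; row 4: 16/1 = 16. Minimum is 5 at row 3 (q leaves); pivot element 1/2.
Pivot on row 3; the z-row RHS becomes 10 − (-1)·5 = 15.

15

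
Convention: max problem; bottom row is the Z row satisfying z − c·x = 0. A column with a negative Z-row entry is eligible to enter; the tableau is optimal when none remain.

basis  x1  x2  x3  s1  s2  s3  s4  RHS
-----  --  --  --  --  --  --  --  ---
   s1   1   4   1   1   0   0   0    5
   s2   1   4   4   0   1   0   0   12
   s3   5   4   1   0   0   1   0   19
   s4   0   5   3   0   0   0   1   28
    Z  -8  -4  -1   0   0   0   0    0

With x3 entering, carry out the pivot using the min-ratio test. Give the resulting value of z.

Ratio test on column x3 — row 1: 5/1 = 5; row 2: 12/4 = 3; row 3: 19/1 = 19; row 4: 28/3 = 28/3. Minimum is 3 at row 2 (s2 leaves); pivot element 4.
Pivot on row 2; the Z-row RHS becomes 0 − (-1)·3 = 3.

3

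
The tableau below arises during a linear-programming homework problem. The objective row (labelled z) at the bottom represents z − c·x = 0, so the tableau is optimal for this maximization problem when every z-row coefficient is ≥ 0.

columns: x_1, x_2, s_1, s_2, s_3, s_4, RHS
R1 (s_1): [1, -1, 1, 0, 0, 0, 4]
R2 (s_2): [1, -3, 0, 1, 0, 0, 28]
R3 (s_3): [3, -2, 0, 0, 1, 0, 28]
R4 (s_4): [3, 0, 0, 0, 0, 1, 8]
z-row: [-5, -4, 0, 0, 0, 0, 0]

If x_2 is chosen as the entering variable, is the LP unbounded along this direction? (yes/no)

yes

Every constraint-row entry in column x_2 is ≤ 0, so increasing x_2 is unbounded.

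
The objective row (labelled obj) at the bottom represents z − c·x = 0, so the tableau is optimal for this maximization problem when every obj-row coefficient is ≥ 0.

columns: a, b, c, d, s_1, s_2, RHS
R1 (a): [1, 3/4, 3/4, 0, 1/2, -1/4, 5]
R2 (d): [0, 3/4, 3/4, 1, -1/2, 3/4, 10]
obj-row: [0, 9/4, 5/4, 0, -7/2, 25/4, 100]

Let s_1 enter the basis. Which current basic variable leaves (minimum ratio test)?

a

Column s_1 entries and ratios — a: 5/(1/2) = 10; d: -1/2 ≤ 0, skip.
Smallest ratio is 10 in the row of a, so a leaves.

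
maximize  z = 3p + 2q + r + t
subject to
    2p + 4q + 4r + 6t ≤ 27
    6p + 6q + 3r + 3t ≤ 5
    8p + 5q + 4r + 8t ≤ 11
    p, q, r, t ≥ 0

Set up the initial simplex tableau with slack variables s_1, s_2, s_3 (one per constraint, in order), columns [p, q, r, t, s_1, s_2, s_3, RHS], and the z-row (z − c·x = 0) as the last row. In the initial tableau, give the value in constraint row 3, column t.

Constraint 3 has coefficient 8 on t.

8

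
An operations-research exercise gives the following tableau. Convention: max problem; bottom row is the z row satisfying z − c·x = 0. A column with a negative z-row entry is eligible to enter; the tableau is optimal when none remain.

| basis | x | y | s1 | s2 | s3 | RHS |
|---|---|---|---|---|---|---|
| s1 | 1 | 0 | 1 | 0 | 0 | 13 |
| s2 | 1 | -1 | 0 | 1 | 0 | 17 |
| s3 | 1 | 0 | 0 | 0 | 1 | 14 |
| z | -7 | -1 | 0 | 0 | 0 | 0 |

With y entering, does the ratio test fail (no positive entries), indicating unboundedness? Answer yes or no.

Every constraint-row entry in column y is ≤ 0, so increasing y is unbounded.

yes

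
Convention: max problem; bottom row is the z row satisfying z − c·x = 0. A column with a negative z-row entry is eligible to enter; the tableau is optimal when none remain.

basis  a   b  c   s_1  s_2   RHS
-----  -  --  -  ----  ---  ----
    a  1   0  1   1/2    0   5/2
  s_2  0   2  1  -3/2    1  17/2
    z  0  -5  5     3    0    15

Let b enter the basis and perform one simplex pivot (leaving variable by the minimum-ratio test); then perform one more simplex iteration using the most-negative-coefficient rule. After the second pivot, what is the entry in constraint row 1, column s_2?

0

Ratio test on column b — row 1: entry 0 ≤ 0; row 2: (17/2)/2 = 17/4. Minimum is 17/4 at row 2 (s_2 leaves); pivot element 2.
Divide row 2 by 2; eliminate column b from the other rows.
Second iteration: most negative z-row entry is -3/4 in column s_1, so s_1 enters.
Ratio test on column s_1 — row 1: (5/2)/(1/2) = 5; row 2: entry -3/4 ≤ 0. Minimum is 5 at row 1 (a leaves); pivot element 1/2.
Divide row 1 by 1/2; eliminate column s_1 from the other rows.
After both pivots, the entry at constraint row 1, column s_2 is 0.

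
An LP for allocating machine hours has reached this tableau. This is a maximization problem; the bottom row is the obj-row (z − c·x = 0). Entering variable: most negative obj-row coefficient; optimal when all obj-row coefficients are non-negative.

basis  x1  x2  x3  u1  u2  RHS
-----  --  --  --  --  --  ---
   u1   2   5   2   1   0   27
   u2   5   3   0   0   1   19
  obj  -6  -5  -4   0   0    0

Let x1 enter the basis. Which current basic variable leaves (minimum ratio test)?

u2

Column x1 entries and ratios — u1: 27/2 = 27/2; u2: 19/5 = 19/5.
Smallest ratio is 19/5 in the row of u2, so u2 leaves.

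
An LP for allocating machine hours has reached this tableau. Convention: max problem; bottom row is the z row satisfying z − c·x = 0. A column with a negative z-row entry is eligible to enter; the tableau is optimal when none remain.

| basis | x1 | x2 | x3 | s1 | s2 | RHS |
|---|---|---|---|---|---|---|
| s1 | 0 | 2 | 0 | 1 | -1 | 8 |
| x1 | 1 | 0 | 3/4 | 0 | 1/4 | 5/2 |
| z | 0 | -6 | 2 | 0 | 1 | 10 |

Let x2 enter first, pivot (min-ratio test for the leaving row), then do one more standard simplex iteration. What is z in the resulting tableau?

Ratio test on column x2 — row 1: 8/2 = 4; row 2: entry 0 ≤ 0. Minimum is 4 at row 1 (s1 leaves); pivot element 2.
Pivot on row 1; the z-row RHS becomes 10 − (-6)·4 = 34.
Next entering variable (most negative z-row entry -2): s2.
Ratio test on column s2 — row 1: entry -1/2 ≤ 0; row 2: (5/2)/(1/4) = 10. Minimum is 10 at row 2 (x1 leaves); pivot element 1/4.
After the second pivot the z-row RHS is 34 − (-2)·10 = 54.

54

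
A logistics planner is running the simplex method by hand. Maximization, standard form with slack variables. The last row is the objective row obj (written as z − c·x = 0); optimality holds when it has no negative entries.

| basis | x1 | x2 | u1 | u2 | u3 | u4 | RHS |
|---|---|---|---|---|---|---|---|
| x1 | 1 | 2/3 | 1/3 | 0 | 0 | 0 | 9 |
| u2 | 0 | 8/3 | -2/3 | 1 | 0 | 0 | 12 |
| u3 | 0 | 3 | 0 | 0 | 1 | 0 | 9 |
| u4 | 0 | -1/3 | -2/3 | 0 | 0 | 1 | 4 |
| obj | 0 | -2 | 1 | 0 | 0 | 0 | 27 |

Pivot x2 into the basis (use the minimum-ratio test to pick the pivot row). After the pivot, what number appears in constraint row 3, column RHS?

3

Ratio test on column x2 — row 1: 9/(2/3) = 27/2; row 2: 12/(8/3) = 9/2; row 3: 9/3 = 3; row 4: entry -1/3 ≤ 0. Minimum is 3 at row 3 (u3 leaves); pivot element 3.
Divide row 3 by 3; eliminate column x2 from the other rows.
In the new row 3, the RHS entry is the old entry divided by the pivot: 9/3 = 3.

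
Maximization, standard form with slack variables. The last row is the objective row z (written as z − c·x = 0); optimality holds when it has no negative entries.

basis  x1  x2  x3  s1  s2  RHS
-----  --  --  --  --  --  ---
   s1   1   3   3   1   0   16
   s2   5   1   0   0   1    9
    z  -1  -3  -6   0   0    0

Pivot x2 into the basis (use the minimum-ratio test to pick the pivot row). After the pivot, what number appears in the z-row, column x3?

Ratio test on column x2 — row 1: 16/3 = 16/3; row 2: 9/1 = 9. Minimum is 16/3 at row 1 (s1 leaves); pivot element 3.
Divide row 1 by 3; eliminate column x2 from the other rows.
z-row update in column x3: -6 − (-3)·1 = -3.

-3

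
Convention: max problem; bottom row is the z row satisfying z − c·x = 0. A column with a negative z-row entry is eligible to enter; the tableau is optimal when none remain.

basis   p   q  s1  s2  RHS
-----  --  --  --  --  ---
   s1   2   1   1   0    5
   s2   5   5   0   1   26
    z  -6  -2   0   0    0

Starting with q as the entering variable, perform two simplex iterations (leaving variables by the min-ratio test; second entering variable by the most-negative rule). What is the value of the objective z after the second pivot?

Ratio test on column q — row 1: 5/1 = 5; row 2: 26/5 = 26/5. Minimum is 5 at row 1 (s1 leaves); pivot element 1.
Pivot on row 1; the z-row RHS becomes 0 − (-2)·5 = 10.
Next entering variable (most negative z-row entry -2): p.
Ratio test on column p — row 1: 5/2 = 5/2; row 2: entry -5 ≤ 0. Minimum is 5/2 at row 1 (q leaves); pivot element 2.
After the second pivot the z-row RHS is 10 − (-2)·(5/2) = 15.

15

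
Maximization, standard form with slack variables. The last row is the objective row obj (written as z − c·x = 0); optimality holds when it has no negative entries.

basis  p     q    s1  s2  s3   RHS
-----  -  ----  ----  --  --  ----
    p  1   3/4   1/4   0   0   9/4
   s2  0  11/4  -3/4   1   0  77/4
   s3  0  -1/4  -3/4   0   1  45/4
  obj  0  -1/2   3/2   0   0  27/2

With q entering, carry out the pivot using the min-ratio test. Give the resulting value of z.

Ratio test on column q — row 1: (9/4)/(3/4) = 3; row 2: (77/4)/(11/4) = 7; row 3: entry -1/4 ≤ 0. Minimum is 3 at row 1 (p leaves); pivot element 3/4.
Pivot on row 1; the obj-row RHS becomes 27/2 − (-1/2)·3 = 15.

15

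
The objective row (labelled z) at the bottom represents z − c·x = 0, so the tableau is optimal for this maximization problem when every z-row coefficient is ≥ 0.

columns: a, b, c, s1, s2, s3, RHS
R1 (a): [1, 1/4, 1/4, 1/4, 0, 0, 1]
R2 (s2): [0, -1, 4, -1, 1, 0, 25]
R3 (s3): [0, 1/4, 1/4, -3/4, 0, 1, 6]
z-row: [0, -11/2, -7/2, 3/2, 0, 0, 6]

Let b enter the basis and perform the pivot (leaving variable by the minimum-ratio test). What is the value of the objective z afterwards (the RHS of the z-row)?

28

Ratio test on column b — row 1: 1/(1/4) = 4; row 2: entry -1 ≤ 0; row 3: 6/(1/4) = 24. Minimum is 4 at row 1 (a leaves); pivot element 1/4.
Pivot on row 1; the z-row RHS becomes 6 − (-11/2)·4 = 28.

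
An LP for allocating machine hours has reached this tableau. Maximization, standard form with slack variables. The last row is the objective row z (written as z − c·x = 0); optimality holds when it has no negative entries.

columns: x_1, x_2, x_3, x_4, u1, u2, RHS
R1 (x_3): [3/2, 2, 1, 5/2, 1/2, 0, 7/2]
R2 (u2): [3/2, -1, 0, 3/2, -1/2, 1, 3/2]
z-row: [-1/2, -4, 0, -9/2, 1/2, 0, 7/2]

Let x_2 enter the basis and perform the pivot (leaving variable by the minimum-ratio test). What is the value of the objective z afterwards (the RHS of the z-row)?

Ratio test on column x_2 — row 1: (7/2)/2 = 7/4; row 2: entry -1 ≤ 0. Minimum is 7/4 at row 1 (x_3 leaves); pivot element 2.
Pivot on row 1; the z-row RHS becomes 7/2 − (-4)·(7/4) = 21/2.

21/2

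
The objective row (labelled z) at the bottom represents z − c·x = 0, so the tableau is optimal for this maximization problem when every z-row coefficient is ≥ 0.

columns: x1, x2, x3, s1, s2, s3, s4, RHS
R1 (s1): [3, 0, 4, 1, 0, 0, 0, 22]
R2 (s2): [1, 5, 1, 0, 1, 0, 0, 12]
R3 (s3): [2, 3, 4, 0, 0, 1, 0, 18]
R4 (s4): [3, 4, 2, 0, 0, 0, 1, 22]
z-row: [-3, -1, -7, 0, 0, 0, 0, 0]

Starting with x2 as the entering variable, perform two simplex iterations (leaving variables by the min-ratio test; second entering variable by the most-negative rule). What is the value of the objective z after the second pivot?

24

Ratio test on column x2 — row 1: entry 0 ≤ 0; row 2: 12/5 = 12/5; row 3: 18/3 = 6; row 4: 22/4 = 11/2. Minimum is 12/5 at row 2 (s2 leaves); pivot element 5.
Pivot on row 2; the z-row RHS becomes 0 − (-1)·(12/5) = 12/5.
Next entering variable (most negative z-row entry -34/5): x3.
Ratio test on column x3 — row 1: 22/4 = 11/2; row 2: (12/5)/(1/5) = 12; row 3: (54/5)/(17/5) = 54/17; row 4: (62/5)/(6/5) = 31/3. Minimum is 54/17 at row 3 (s3 leaves); pivot element 17/5.
After the second pivot the z-row RHS is 12/5 − (-34/5)·(54/17) = 24.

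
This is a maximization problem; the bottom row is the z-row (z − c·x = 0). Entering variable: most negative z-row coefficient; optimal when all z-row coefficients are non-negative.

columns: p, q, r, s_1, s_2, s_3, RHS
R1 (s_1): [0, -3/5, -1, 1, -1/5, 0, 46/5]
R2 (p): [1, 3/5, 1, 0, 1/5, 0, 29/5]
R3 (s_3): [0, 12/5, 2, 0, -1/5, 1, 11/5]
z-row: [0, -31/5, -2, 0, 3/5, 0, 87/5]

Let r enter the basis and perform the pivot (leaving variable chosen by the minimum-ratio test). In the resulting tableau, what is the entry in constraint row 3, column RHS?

11/10

Ratio test on column r — row 1: entry -1 ≤ 0; row 2: (29/5)/1 = 29/5; row 3: (11/5)/2 = 11/10. Minimum is 11/10 at row 3 (s_3 leaves); pivot element 2.
Divide row 3 by 2; eliminate column r from the other rows.
In the new row 3, the RHS entry is the old entry divided by the pivot: (11/5)/2 = 11/10.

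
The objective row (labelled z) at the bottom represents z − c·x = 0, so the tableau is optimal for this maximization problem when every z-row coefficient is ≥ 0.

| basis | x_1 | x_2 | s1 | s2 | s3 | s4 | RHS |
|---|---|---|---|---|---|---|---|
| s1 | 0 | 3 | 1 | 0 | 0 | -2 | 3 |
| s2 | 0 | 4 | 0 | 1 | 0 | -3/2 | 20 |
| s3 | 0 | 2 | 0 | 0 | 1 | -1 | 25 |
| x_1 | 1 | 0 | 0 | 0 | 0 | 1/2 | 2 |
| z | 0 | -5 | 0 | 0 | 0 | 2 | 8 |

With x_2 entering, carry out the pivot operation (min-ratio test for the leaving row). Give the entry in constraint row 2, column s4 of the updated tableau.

Ratio test on column x_2 — row 1: 3/3 = 1; row 2: 20/4 = 5; row 3: 25/2 = 25/2; row 4: entry 0 ≤ 0. Minimum is 1 at row 1 (s1 leaves); pivot element 3.
Divide row 1 by 3; eliminate column x_2 from the other rows.
Row 2 update in column s4: -3/2 − 4·(-2/3) = 7/6.

7/6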